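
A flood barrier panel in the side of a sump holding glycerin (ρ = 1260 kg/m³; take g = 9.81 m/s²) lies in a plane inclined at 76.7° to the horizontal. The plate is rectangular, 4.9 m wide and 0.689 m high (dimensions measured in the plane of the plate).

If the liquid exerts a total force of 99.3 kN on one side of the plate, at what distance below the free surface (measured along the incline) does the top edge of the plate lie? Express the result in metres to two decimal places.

y_top ≈ 2.10 m

γ = ρg = 1260 × 9.81 / 1000 = 12.3606 kN/m³.
A = 4.9 × 0.689 = 3.3761 m².
From F = γ·h_c·A, the centroid depth is h_c = 99.3/(12.3606 × 3.3761) = 2.37955 m.
Let θ = 76.7° be the plate's angle to the horizontal; measure y along the incline from where the plane meets the free surface. Vertical depth h = y·sinθ with sinθ = 0.973179.
Along the incline, y_c = h_c/sinθ = 2.37955/0.973179 = 2.44513 m.
The centroid lies 0.689/2 = 0.3445 m below the top edge, so the top edge sits at y_top = 2.44513 − 0.3445 = 2.10063 m along the incline.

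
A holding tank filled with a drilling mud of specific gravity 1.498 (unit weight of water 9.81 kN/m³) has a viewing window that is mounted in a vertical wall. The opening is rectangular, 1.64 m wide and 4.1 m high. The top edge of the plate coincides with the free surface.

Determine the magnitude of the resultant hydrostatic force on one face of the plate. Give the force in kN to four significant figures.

F ≈ 202.6 kN

γ = 1.498 × 9.81 = 14.69538 kN/m³.
The centroid lies 4.1/2 = 2.05 m below the top edge, so the centroid depth is h_c = 2.05 m.
A = 1.64 × 4.1 = 6.724 m².
Resultant F = γ·h_c·A = 14.69538 × 2.05 × 6.724 = 202.564 kN.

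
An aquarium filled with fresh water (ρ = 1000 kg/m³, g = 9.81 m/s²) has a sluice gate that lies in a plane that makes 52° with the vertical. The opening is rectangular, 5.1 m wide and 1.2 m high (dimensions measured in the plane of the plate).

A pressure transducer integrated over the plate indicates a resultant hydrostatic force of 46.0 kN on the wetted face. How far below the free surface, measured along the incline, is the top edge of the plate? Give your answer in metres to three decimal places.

y_top ≈ 0.645 m

γ = ρg = 1000 × 9.81 = 9810 N/m³ = 9.81 kN/m³.
A = 5.1 × 1.2 = 6.12 m².
From F = γ·h_c·A, the centroid depth is h_c = 46.0/(9.81 × 6.12) = 0.766192 m.
The plate makes 52° with the vertical, i.e. θ = 90° − 52° = 38° to the horizontal. Measuring y along the incline from the free-surface line, vertical depth h = y·sinθ with sinθ = 0.615661.
Along the incline, y_c = h_c/sinθ = 0.766192/0.615661 = 1.2445 m.
The centroid lies 1.2/2 = 0.6 m below the top edge, so the top edge sits at y_top = 1.2445 − 0.6 = 0.6445 m along the incline.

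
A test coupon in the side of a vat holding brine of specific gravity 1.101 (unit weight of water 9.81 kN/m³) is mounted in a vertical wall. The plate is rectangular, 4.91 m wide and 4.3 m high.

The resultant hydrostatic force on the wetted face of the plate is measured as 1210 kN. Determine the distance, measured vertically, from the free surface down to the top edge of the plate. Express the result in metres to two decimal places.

γ = 1.101 × 9.81 = 10.80081 kN/m³.
A = 4.91 × 4.3 = 21.113 m².
From F = γ·h_c·A, the centroid depth is h_c = 1210/(10.80081 × 21.113) = 5.30614 m.
The centroid lies 4.3/2 = 2.15 m below the top edge, so the top edge sits at h_top = 5.30614 − 2.15 = 3.15614 m below the surface.

d_top ≈ 3.16 m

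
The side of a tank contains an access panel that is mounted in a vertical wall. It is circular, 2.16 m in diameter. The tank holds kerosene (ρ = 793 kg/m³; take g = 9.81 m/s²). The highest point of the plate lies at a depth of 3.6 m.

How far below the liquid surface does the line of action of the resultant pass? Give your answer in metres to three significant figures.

γ = ρg = 793 × 9.81 / 1000 = 7.77933 kN/m³.
The centroid is at the centre, 1.08 m below the top of the plate, so the centroid depth is h_c = 3.6 + 1.08 = 4.68 m.
A = π(1.08)² = 3.66435 m².
Resultant F = γ·h_c·A = 7.77933 × 4.68 × 3.66435 = 133.409 kN.
I_c = πr⁴/4 = π × 1.08⁴/4 = 1.06853 m⁴.
Centre of pressure: y_p = y_c + I_c/(y_c·A) = 4.68 + 1.06853/(4.68 × 3.66435) = 4.68 + 0.062308 = 4.74231 m along the plane.

h_p = 4.74 m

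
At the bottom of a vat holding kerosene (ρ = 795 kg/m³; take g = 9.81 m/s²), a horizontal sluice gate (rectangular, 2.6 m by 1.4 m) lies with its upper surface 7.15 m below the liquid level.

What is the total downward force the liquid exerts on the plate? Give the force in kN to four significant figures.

F ≈ 203.0 kN

γ = ρg = 795 × 9.81 / 1000 = 7.79895 kN/m³.
The plate is horizontal, so pressure is uniform at p = γ·h = 7.79895 × 7.15 = 55.7625 kN/m².
A = 2.6 × 1.4 = 3.64 m².
F = p·A = 55.7625 × 3.64 = 202.976 kN.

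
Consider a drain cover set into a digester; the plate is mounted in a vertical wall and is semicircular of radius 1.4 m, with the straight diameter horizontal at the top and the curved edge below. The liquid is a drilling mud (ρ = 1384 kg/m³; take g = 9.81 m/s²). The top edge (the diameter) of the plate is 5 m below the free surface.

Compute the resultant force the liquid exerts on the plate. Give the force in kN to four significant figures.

γ = ρg = 1384 × 9.81 / 1000 = 13.57704 kN/m³.
The centroid of a semicircle lies 4r/(3π) = 0.594178 m from the diameter, here below the top edge, so the centroid depth is h_c = 5 + 0.594178 = 5.59418 m.
A = πr²/2 = π × 1.4²/2 = 3.07876 m².
Resultant F = γ·h_c·A = 13.57704 × 5.59418 × 3.07876 = 233.839 kN.

F ≈ 233.8 kN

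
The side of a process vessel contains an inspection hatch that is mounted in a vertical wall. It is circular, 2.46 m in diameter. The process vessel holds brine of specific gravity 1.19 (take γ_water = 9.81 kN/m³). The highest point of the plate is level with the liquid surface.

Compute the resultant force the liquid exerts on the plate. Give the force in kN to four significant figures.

F ≈ 68.25 kN

γ = 1.19 × 9.81 = 11.6739 kN/m³.
The centroid is at the centre, 1.23 m below the top of the plate, so the centroid depth is h_c = 1.23 m.
A = π(1.23)² = 4.75292 m².
Resultant F = γ·h_c·A = 11.6739 × 1.23 × 4.75292 = 68.2467 kN.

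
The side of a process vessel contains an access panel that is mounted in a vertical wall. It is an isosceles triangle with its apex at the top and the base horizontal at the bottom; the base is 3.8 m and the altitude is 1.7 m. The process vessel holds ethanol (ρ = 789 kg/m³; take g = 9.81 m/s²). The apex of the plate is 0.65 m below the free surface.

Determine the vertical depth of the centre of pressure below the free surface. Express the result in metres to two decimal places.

h_p = 1.87 m

γ = ρg = 789 × 9.81 / 1000 = 7.74009 kN/m³.
With the apex up, the centroid sits 2h/3 = 2 × 1.7/3 = 1.13333 m below the apex, so the centroid depth is h_c = 0.65 + 1.13333 = 1.78333 m.
A = ½ × 3.8 × 1.7 = 3.23 m².
Resultant F = γ·h_c·A = 7.74009 × 1.78333 × 3.23 = 44.5841 kN.
I_c = b·h³/36 = 3.8 × 1.7³/36 = 0.518594 m⁴.
Centre of pressure: y_p = y_c + I_c/(y_c·A) = 1.78333 + 0.518594/(1.78333 × 3.23) = 1.78333 + 0.0900312 = 1.87336 m along the plane.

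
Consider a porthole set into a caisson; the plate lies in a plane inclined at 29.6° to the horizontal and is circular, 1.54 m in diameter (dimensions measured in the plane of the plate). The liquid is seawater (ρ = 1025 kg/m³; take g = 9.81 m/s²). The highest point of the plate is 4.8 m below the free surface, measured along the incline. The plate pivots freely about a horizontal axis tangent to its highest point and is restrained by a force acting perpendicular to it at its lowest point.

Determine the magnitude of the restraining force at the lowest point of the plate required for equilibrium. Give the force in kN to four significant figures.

P ≈ 26.66 kN

γ = ρg = 1025 × 9.81 / 1000 = 10.05525 kN/m³.
Let θ = 29.6° be the plate's angle to the horizontal; measure y along the incline from where the plane meets the free surface. Vertical depth h = y·sinθ with sinθ = 0.493942.
The centroid is at the centre, 0.77 m below the top of the plate, so y_c = 4.8 + 0.77 = 5.57 m and h_c = 5.57 × 0.493942 = 2.75126 m.
A = π(0.77)² = 1.86265 m².
Resultant F = γ·h_c·A = 10.05525 × 2.75126 × 1.86265 = 51.5295 kN.
I_c = πr⁴/4 = π × 0.77⁴/4 = 0.276091 m⁴.
Centre of pressure: y_p = y_c + I_c/(y_c·A) = 5.57 + 0.276091/(5.57 × 1.86265) = 5.57 + 0.0266113 = 5.59661 m along the plane.
The resultant acts 0.77 + 0.0266113 = 0.796611 m (along the plate) below the hinge at the top edge, so the moment about the hinge is M = F × 0.796611 = 51.5295 × 0.796611 = 41.049 kN·m.
A normal force at the bottom, 1.54 m from the hinge, must supply this moment: P = 41.049/1.54 = 26.6552 kN.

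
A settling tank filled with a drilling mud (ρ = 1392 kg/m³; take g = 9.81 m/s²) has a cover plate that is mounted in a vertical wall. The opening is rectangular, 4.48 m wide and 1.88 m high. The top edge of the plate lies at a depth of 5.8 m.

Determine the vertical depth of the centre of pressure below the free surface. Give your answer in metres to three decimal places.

h_p = 6.784 m

γ = ρg = 1392 × 9.81 / 1000 = 13.65552 kN/m³.
The centroid lies 1.88/2 = 0.94 m below the top edge, so the centroid depth is h_c = 5.8 + 0.94 = 6.74 m.
A = 4.48 × 1.88 = 8.4224 m².
Resultant F = γ·h_c·A = 13.65552 × 6.74 × 8.4224 = 775.183 kN.
I_c = b·h³/12 = 4.48 × 1.88³/12 = 2.48068 m⁴.
Centre of pressure: y_p = y_c + I_c/(y_c·A) = 6.74 + 2.48068/(6.74 × 8.4224) = 6.74 + 0.0436994 = 6.7837 m along the plane.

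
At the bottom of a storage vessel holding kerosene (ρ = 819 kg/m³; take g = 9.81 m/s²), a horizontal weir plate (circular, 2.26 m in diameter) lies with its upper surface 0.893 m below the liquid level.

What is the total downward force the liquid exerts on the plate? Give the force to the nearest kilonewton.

γ = ρg = 819 × 9.81 / 1000 = 8.03439 kN/m³.
The plate is horizontal, so pressure is uniform at p = γ·h = 8.03439 × 0.893 = 7.17471 kN/m².
A = π(1.13)² = 4.0115 m².
F = p·A = 7.17471 × 4.0115 = 28.7813 kN.

F ≈ 29 kN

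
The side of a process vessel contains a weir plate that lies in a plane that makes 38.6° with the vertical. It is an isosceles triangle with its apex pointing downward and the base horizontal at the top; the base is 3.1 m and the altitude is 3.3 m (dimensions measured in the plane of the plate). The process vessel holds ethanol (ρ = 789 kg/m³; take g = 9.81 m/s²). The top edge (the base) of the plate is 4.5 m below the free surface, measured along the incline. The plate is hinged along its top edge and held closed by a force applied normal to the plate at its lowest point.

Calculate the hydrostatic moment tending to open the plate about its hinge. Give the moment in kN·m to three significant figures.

M ≈ 209 kN·m

γ = ρg = 789 × 9.81 / 1000 = 7.74009 kN/m³.
The plate makes 38.6° with the vertical, i.e. θ = 90° − 38.6° = 51.4° to the horizontal. Measuring y along the incline from the free-surface line, vertical depth h = y·sinθ with sinθ = 0.781520.
With the apex down, the centroid sits h/3 = 3.3/3 = 1.1 m below the base (the top edge), so y_c = 4.5 + 1.1 = 5.6 m and h_c = 5.6 × 0.781520 = 4.37651 m.
A = ½ × 3.1 × 3.3 = 5.115 m².
Resultant F = γ·h_c·A = 7.74009 × 4.37651 × 5.115 = 173.268 kN.
I_c = b·h³/36 = 3.1 × 3.3³/36 = 3.09457 m⁴.
Centre of pressure: y_p = y_c + I_c/(y_c·A) = 5.6 + 3.09457/(5.6 × 5.115) = 5.6 + 0.108036 = 5.70804 m along the plane.
The resultant acts 1.1 + 0.108036 = 1.20804 m (along the plate) below the hinge at the top edge, so the moment about the hinge is M = F × 1.20804 = 173.268 × 1.20804 = 209.315 kN·m.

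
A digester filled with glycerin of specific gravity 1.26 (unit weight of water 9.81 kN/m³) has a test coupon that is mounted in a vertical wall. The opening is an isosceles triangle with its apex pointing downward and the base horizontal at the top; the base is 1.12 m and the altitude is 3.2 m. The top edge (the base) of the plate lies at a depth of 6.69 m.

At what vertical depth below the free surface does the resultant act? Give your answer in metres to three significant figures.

γ = 1.26 × 9.81 = 12.3606 kN/m³.
With the apex down, the centroid sits h/3 = 3.2/3 = 1.06667 m below the base (the top edge), so the centroid depth is h_c = 6.69 + 1.06667 = 7.75667 m.
A = ½ × 1.12 × 3.2 = 1.792 m².
Resultant F = γ·h_c·A = 12.3606 × 7.75667 × 1.792 = 171.812 kN.
I_c = b·h³/36 = 1.12 × 3.2³/36 = 1.01945 m⁴.
Centre of pressure: y_p = y_c + I_c/(y_c·A) = 7.75667 + 1.01945/(7.75667 × 1.792) = 7.75667 + 0.073342 = 7.83001 m along the plane.

h_p = 7.83 m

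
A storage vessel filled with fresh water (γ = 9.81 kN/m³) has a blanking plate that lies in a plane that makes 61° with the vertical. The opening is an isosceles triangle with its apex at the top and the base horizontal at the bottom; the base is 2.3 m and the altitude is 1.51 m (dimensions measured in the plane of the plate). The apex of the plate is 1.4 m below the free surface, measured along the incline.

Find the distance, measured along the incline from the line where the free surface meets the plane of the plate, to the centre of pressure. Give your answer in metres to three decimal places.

y_p = 2.459 m

γ = 9.81 kN/m³.
The plate makes 61° with the vertical, i.e. θ = 90° − 61° = 29° to the horizontal. Measuring y along the incline from the free-surface line, vertical depth h = y·sinθ with sinθ = 0.484810.
With the apex up, the centroid sits 2h/3 = 2 × 1.51/3 = 1.00667 m below the apex, so y_c = 1.4 + 1.00667 = 2.40667 m and h_c = 2.40667 × 0.484810 = 1.16678 m.
A = ½ × 2.3 × 1.51 = 1.7365 m².
Resultant F = γ·h_c·A = 9.81 × 1.16678 × 1.7365 = 19.8762 kN.
I_c = b·h³/36 = 2.3 × 1.51³/36 = 0.219966 m⁴.
Centre of pressure: y_p = y_c + I_c/(y_c·A) = 2.40667 + 0.219966/(2.40667 × 1.7365) = 2.40667 + 0.0526337 = 2.4593 m along the plane.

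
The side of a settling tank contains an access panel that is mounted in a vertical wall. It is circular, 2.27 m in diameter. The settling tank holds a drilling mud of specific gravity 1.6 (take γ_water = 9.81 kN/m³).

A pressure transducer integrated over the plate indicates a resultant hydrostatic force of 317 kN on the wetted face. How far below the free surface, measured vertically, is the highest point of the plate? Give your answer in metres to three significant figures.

d_top ≈ 3.86 m

γ = 1.6 × 9.81 = 15.696 kN/m³.
A = π(1.135)² = 4.04708 m².
From F = γ·h_c·A, the centroid depth is h_c = 317/(15.696 × 4.04708) = 4.99032 m.
The centroid is at the centre, 1.135 m below the top of the plate, so the highest point sits at h_top = 4.99032 − 1.135 = 3.85532 m below the surface.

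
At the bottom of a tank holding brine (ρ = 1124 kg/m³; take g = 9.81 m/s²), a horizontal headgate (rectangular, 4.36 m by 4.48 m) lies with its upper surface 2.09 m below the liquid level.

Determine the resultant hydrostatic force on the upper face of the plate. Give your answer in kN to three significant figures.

γ = ρg = 1124 × 9.81 / 1000 = 11.02644 kN/m³.
The plate is horizontal, so pressure is uniform at p = γ·h = 11.02644 × 2.09 = 23.0453 kN/m².
A = 4.36 × 4.48 = 19.5328 m².
F = p·A = 23.0453 × 19.5328 = 450.139 kN.

F ≈ 450 kN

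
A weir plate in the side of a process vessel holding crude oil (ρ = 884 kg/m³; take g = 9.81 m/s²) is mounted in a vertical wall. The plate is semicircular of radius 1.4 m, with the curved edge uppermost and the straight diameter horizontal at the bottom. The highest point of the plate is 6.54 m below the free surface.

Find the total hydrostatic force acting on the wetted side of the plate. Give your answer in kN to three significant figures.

F ≈ 196 kN

γ = ρg = 884 × 9.81 / 1000 = 8.67204 kN/m³.
The centroid lies 4r/(3π) = 0.594178 m above the diameter, so r − 4r/(3π) = 1.4 − 0.594178 = 0.805822 m below the topmost point, so the centroid depth is h_c = 6.54 + 0.805822 = 7.34582 m.
A = πr²/2 = π × 1.4²/2 = 3.07876 m².
Resultant F = γ·h_c·A = 8.67204 × 7.34582 × 3.07876 = 196.127 kN.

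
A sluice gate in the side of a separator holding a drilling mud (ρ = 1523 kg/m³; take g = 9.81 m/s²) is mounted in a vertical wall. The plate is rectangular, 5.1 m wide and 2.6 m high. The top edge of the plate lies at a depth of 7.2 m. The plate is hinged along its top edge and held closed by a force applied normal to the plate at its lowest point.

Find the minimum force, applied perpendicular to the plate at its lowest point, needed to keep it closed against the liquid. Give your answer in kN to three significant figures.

P ≈ 885 kN

γ = ρg = 1523 × 9.81 / 1000 = 14.94063 kN/m³.
The centroid lies 2.6/2 = 1.3 m below the top edge, so the centroid depth is h_c = 7.2 + 1.3 = 8.5 m.
A = 5.1 × 2.6 = 13.26 m².
Resultant F = γ·h_c·A = 14.94063 × 8.5 × 13.26 = 1683.96 kN.
I_c = b·h³/12 = 5.1 × 2.6³/12 = 7.4698 m⁴.
Centre of pressure: y_p = y_c + I_c/(y_c·A) = 8.5 + 7.4698/(8.5 × 13.26) = 8.5 + 0.0662745 = 8.56627 m along the plane.
The resultant acts 1.3 + 0.0662745 = 1.36627 m (along the plate) below the hinge at the top edge, so the moment about the hinge is M = F × 1.36627 = 1683.96 × 1.36627 = 2300.74 kN·m.
A normal force at the bottom, 2.6 m from the hinge, must supply this moment: P = 2300.74/2.6 = 884.9 kN.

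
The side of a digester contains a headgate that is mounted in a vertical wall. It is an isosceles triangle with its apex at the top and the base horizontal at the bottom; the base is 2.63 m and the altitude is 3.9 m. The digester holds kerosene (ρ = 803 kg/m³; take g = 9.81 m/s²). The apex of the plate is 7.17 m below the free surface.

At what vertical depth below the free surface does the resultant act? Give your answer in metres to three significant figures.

h_p = 9.86 m

γ = ρg = 803 × 9.81 / 1000 = 7.87743 kN/m³.
With the apex up, the centroid sits 2h/3 = 2 × 3.9/3 = 2.6 m below the apex, so the centroid depth is h_c = 7.17 + 2.6 = 9.77 m.
A = ½ × 2.63 × 3.9 = 5.1285 m².
Resultant F = γ·h_c·A = 7.87743 × 9.77 × 5.1285 = 394.702 kN.
I_c = b·h³/36 = 2.63 × 3.9³/36 = 4.33358 m⁴.
Centre of pressure: y_p = y_c + I_c/(y_c·A) = 9.77 + 4.33358/(9.77 × 5.1285) = 9.77 + 0.0864892 = 9.85649 m along the plane.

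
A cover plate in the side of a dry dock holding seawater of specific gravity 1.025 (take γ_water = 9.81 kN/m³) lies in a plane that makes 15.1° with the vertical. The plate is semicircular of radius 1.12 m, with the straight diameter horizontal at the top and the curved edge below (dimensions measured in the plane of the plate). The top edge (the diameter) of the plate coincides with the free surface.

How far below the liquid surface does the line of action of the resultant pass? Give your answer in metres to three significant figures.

γ = 1.025 × 9.81 = 10.05525 kN/m³.
The plate makes 15.1° with the vertical, i.e. θ = 90° − 15.1° = 74.9° to the horizontal. Measuring y along the incline from the free-surface line, vertical depth h = y·sinθ with sinθ = 0.965473.
The centroid of a semicircle lies 4r/(3π) = 0.475343 m from the diameter, here below the top edge, so y_c = 0.475343 m and h_c = 0.475343 × 0.965473 = 0.458931 m.
A = πr²/2 = π × 1.12²/2 = 1.97041 m².
Resultant F = γ·h_c·A = 10.05525 × 0.458931 × 1.97041 = 9.09278 kN.
I_c = (π/8 − 8/(9π))·r⁴ = 0.109757 × 1.12⁴ = 0.172705 m⁴.
Centre of pressure: y_p = y_c + I_c/(y_c·A) = 0.475343 + 0.172705/(0.475343 × 1.97041) = 0.475343 + 0.184392 = 0.659735 m along the plane.
Vertically, h_p = y_p·sinθ = 0.659735 × 0.965473 = 0.636956 m.

h_p = 0.637 m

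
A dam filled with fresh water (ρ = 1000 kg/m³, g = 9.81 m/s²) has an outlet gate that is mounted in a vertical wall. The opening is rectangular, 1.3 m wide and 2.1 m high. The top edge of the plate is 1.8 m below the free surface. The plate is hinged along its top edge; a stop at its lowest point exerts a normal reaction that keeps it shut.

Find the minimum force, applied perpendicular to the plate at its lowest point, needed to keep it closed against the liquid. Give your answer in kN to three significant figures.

P ≈ 42.9 kN

γ = ρg = 1000 × 9.81 = 9810 N/m³ = 9.81 kN/m³.
The centroid lies 2.1/2 = 1.05 m below the top edge, so the centroid depth is h_c = 1.8 + 1.05 = 2.85 m.
A = 1.3 × 2.1 = 2.73 m².
Resultant F = γ·h_c·A = 9.81 × 2.85 × 2.73 = 76.3267 kN.
I_c = b·h³/12 = 1.3 × 2.1³/12 = 1.00328 m⁴.
Centre of pressure: y_p = y_c + I_c/(y_c·A) = 2.85 + 1.00328/(2.85 × 2.73) = 2.85 + 0.128948 = 2.97895 m along the plane.
The resultant acts 1.05 + 0.128948 = 1.17895 m (along the plate) below the hinge at the top edge, so the moment about the hinge is M = F × 1.17895 = 76.3267 × 1.17895 = 89.9854 kN·m.
A normal force at the bottom, 2.1 m from the hinge, must supply this moment: P = 89.9854/2.1 = 42.8502 kN.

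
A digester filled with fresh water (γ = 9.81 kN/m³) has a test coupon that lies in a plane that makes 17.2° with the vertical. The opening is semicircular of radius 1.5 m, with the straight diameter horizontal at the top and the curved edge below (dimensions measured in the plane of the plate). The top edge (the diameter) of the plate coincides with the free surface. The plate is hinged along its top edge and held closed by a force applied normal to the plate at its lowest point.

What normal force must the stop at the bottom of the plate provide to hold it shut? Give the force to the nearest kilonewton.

P ≈ 12 kN

γ = 9.81 kN/m³.
The plate makes 17.2° with the vertical, i.e. θ = 90° − 17.2° = 72.8° to the horizontal. Measuring y along the incline from the free-surface line, vertical depth h = y·sinθ with sinθ = 0.955278.
The centroid of a semicircle lies 4r/(3π) = 0.63662 m from the diameter, here below the top edge, so y_c = 0.63662 m and h_c = 0.63662 × 0.955278 = 0.608149 m.
A = πr²/2 = π × 1.5²/2 = 3.53429 m².
Resultant F = γ·h_c·A = 9.81 × 0.608149 × 3.53429 = 21.0854 kN.
I_c = (π/8 − 8/(9π))·r⁴ = 0.109757 × 1.5⁴ = 0.555645 m⁴.
Centre of pressure: y_p = y_c + I_c/(y_c·A) = 0.63662 + 0.555645/(0.63662 × 3.53429) = 0.63662 + 0.246953 = 0.883573 m along the plane.
The resultant acts 0.63662 + 0.246953 = 0.883573 m (along the plate) below the hinge at the top edge, so the moment about the hinge is M = F × 0.883573 = 21.0854 × 0.883573 = 18.6305 kN·m.
A normal force at the bottom, 1.5 m from the hinge, must supply this moment: P = 18.6305/1.5 = 12.4203 kN.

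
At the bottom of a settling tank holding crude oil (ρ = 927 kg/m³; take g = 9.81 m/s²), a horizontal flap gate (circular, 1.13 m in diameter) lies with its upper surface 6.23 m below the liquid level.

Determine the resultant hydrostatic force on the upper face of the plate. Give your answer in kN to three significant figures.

γ = ρg = 927 × 9.81 / 1000 = 9.09387 kN/m³.
The plate is horizontal, so pressure is uniform at p = γ·h = 9.09387 × 6.23 = 56.6548 kN/m².
A = π(0.565)² = 1.00287 m².
F = p·A = 56.6548 × 1.00287 = 56.8174 kN.

F ≈ 56.8 kN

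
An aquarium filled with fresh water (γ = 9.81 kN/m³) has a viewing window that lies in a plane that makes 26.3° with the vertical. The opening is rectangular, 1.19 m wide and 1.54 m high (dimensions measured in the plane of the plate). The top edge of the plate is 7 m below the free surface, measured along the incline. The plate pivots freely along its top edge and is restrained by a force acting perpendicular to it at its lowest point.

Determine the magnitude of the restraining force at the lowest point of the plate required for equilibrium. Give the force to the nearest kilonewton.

P ≈ 65 kN

γ = 9.81 kN/m³.
The plate makes 26.3° with the vertical, i.e. θ = 90° − 26.3° = 63.7° to the horizontal. Measuring y along the incline from the free-surface line, vertical depth h = y·sinθ with sinθ = 0.896486.
The centroid lies 1.54/2 = 0.77 m below the top edge, so y_c = 7 + 0.77 = 7.77 m and h_c = 7.77 × 0.896486 = 6.9657 m.
A = 1.19 × 1.54 = 1.8326 m².
Resultant F = γ·h_c·A = 9.81 × 6.9657 × 1.8326 = 125.228 kN.
I_c = b·h³/12 = 1.19 × 1.54³/12 = 0.362183 m⁴.
Centre of pressure: y_p = y_c + I_c/(y_c·A) = 7.77 + 0.362183/(7.77 × 1.8326) = 7.77 + 0.0254354 = 7.79544 m along the plane.
The resultant acts 0.77 + 0.0254354 = 0.795435 m (along the plate) below the hinge at the top edge, so the moment about the hinge is M = F × 0.795435 = 125.228 × 0.795435 = 99.6107 kN·m.
A normal force at the bottom, 1.54 m from the hinge, must supply this moment: P = 99.6107/1.54 = 64.6823 kN.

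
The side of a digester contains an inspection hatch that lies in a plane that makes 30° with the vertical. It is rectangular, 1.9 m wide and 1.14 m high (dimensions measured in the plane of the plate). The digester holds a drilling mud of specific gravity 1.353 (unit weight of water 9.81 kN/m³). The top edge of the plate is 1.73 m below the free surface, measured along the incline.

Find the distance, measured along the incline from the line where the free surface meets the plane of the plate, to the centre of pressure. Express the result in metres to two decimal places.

γ = 1.353 × 9.81 = 13.27293 kN/m³.
The plate makes 30° with the vertical, i.e. θ = 90° − 30° = 60° to the horizontal. Measuring y along the incline from the free-surface line, vertical depth h = y·sinθ with sinθ = 0.866025.
The centroid lies 1.14/2 = 0.57 m below the top edge, so y_c = 1.73 + 0.57 = 2.3 m and h_c = 2.3 × 0.866025 = 1.99186 m.
A = 1.9 × 1.14 = 2.166 m².
Resultant F = γ·h_c·A = 13.27293 × 1.99186 × 2.166 = 57.2643 kN.
I_c = b·h³/12 = 1.9 × 1.14³/12 = 0.234578 m⁴.
Centre of pressure: y_p = y_c + I_c/(y_c·A) = 2.3 + 0.234578/(2.3 × 2.166) = 2.3 + 0.047087 = 2.34709 m along the plane.

y_p = 2.35 m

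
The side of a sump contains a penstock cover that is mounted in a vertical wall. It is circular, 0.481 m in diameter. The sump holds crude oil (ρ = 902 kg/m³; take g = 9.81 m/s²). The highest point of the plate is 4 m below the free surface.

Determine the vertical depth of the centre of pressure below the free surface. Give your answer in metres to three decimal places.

γ = ρg = 902 × 9.81 / 1000 = 8.84862 kN/m³.
The centroid is at the centre, 0.2405 m below the top of the plate, so the centroid depth is h_c = 4 + 0.2405 = 4.2405 m.
A = π(0.2405)² = 0.181711 m².
Resultant F = γ·h_c·A = 8.84862 × 4.2405 × 0.181711 = 6.81826 kN.
I_c = πr⁴/4 = π × 0.2405⁴/4 = 0.00262755 m⁴.
Centre of pressure: y_p = y_c + I_c/(y_c·A) = 4.2405 + 0.00262755/(4.2405 × 0.181711) = 4.2405 + 0.00340999 = 4.24391 m along the plane.

h_p = 4.244 m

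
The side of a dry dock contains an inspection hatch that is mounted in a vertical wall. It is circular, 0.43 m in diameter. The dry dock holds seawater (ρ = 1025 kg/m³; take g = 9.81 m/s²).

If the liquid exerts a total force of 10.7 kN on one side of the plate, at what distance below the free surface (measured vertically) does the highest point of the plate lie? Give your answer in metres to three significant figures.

d_top ≈ 7.11 m

γ = ρg = 1025 × 9.81 / 1000 = 10.05525 kN/m³.
A = π(0.215)² = 0.14522 m².
From F = γ·h_c·A, the centroid depth is h_c = 10.7/(10.05525 × 0.14522) = 7.32765 m.
The centroid is at the centre, 0.215 m below the top of the plate, so the highest point sits at h_top = 7.32765 − 0.215 = 7.11265 m below the surface.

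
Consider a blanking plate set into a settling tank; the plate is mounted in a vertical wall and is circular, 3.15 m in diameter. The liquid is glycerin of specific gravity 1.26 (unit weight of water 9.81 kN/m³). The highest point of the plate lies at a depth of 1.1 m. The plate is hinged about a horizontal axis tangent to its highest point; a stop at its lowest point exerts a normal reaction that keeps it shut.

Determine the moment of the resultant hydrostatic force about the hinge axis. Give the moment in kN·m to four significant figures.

γ = 1.26 × 9.81 = 12.3606 kN/m³.
The centroid is at the centre, 1.575 m below the top of the plate, so the centroid depth is h_c = 1.1 + 1.575 = 2.675 m.
A = π(1.575)² = 7.79311 m².
Resultant F = γ·h_c·A = 12.3606 × 2.675 × 7.79311 = 257.676 kN.
I_c = πr⁴/4 = π × 1.575⁴/4 = 4.83295 m⁴.
Centre of pressure: y_p = y_c + I_c/(y_c·A) = 2.675 + 4.83295/(2.675 × 7.79311) = 2.675 + 0.231834 = 2.90683 m along the plane.
The resultant acts 1.575 + 0.231834 = 1.80683 m (along the plate) below the hinge at the top edge, so the moment about the hinge is M = F × 1.80683 = 257.676 × 1.80683 = 465.577 kN·m.

M ≈ 465.6 kN·m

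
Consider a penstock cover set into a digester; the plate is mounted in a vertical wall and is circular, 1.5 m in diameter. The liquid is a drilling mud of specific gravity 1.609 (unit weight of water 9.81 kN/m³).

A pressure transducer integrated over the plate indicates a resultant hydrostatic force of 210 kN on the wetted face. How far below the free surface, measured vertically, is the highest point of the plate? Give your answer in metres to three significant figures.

d_top ≈ 6.78 m

γ = 1.609 × 9.81 = 15.78429 kN/m³.
A = π(0.75)² = 1.76715 m².
From F = γ·h_c·A, the centroid depth is h_c = 210/(15.78429 × 1.76715) = 7.52871 m.
The centroid is at the centre, 0.75 m below the top of the plate, so the highest point sits at h_top = 7.52871 − 0.75 = 6.77871 m below the surface.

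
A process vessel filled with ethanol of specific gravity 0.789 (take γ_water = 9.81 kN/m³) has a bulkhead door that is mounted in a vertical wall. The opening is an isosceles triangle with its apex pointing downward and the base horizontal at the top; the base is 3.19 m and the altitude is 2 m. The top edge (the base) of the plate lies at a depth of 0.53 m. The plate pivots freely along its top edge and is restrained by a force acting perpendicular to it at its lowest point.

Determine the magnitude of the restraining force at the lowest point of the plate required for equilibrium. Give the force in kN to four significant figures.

P ≈ 12.59 kN

γ = 0.789 × 9.81 = 7.74009 kN/m³.
With the apex down, the centroid sits h/3 = 2/3 = 0.666667 m below the base (the top edge), so the centroid depth is h_c = 0.53 + 0.666667 = 1.19667 m.
A = ½ × 3.19 × 2 = 3.19 m².
Resultant F = γ·h_c·A = 7.74009 × 1.19667 × 3.19 = 29.5468 kN.
I_c = b·h³/36 = 3.19 × 2³/36 = 0.708889 m⁴.
Centre of pressure: y_p = y_c + I_c/(y_c·A) = 1.19667 + 0.708889/(1.19667 × 3.19) = 1.19667 + 0.185701 = 1.38237 m along the plane.
The resultant acts 0.666667 + 0.185701 = 0.852368 m (along the plate) below the hinge at the top edge, so the moment about the hinge is M = F × 0.852368 = 29.5468 × 0.852368 = 25.1847 kN·m.
A normal force at the bottom, 2 m from the hinge, must supply this moment: P = 25.1847/2 = 12.5923 kN.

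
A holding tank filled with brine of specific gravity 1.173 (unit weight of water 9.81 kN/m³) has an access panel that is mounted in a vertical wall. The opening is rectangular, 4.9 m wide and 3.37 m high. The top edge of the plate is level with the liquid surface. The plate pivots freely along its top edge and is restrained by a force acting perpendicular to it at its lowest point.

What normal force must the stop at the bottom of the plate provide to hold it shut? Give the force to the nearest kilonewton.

P ≈ 213 kN

γ = 1.173 × 9.81 = 11.50713 kN/m³.
The centroid lies 3.37/2 = 1.685 m below the top edge, so the centroid depth is h_c = 1.685 m.
A = 4.9 × 3.37 = 16.513 m².
Resultant F = γ·h_c·A = 11.50713 × 1.685 × 16.513 = 320.179 kN.
I_c = b·h³/12 = 4.9 × 3.37³/12 = 15.628 m⁴.
Centre of pressure: y_p = y_c + I_c/(y_c·A) = 1.685 + 15.628/(1.685 × 16.513) = 1.685 + 0.561665 = 2.24667 m along the plane.
The resultant acts 1.685 + 0.561665 = 2.24667 m (along the plate) below the hinge at the top edge, so the moment about the hinge is M = F × 2.24667 = 320.179 × 2.24667 = 719.337 kN·m.
A normal force at the bottom, 3.37 m from the hinge, must supply this moment: P = 719.337/3.37 = 213.453 kN.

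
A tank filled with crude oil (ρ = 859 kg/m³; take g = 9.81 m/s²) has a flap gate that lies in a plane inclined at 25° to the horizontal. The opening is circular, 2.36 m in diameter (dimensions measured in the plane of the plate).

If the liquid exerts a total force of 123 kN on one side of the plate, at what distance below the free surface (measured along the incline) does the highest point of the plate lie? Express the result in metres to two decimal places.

γ = ρg = 859 × 9.81 / 1000 = 8.42679 kN/m³.
A = π(1.18)² = 4.37435 m².
From F = γ·h_c·A, the centroid depth is h_c = 123/(8.42679 × 4.37435) = 3.33679 m.
Let θ = 25° be the plate's angle to the horizontal; measure y along the incline from where the plane meets the free surface. Vertical depth h = y·sinθ with sinθ = 0.422618.
Along the incline, y_c = h_c/sinθ = 3.33679/0.422618 = 7.89552 m.
The centroid is at the centre, 1.18 m below the top of the plate, so the highest point sits at y_top = 7.89552 − 1.18 = 6.71552 m along the incline.

y_top ≈ 6.72 m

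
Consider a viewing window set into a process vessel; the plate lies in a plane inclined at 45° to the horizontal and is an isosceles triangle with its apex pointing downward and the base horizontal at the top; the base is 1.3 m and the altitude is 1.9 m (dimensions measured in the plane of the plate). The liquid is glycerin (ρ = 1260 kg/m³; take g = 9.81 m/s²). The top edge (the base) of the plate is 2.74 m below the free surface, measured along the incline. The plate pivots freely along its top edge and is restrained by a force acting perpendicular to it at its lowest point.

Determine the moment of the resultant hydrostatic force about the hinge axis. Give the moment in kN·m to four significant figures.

γ = ρg = 1260 × 9.81 / 1000 = 12.3606 kN/m³.
Let θ = 45° be the plate's angle to the horizontal; measure y along the incline from where the plane meets the free surface. Vertical depth h = y·sinθ with sinθ = 0.707107.
With the apex down, the centroid sits h/3 = 1.9/3 = 0.633333 m below the base (the top edge), so y_c = 2.74 + 0.633333 = 3.37333 m and h_c = 3.37333 × 0.707107 = 2.38531 m.
A = ½ × 1.3 × 1.9 = 1.235 m².
Resultant F = γ·h_c·A = 12.3606 × 2.38531 × 1.235 = 36.4126 kN.
I_c = b·h³/36 = 1.3 × 1.9³/36 = 0.247686 m⁴.
Centre of pressure: y_p = y_c + I_c/(y_c·A) = 3.37333 + 0.247686/(3.37333 × 1.235) = 3.37333 + 0.0594533 = 3.43278 m along the plane.
The resultant acts 0.633333 + 0.0594533 = 0.692786 m (along the plate) below the hinge at the top edge, so the moment about the hinge is M = F × 0.692786 = 36.4126 × 0.692786 = 25.2261 kN·m.

M ≈ 25.23 kN·m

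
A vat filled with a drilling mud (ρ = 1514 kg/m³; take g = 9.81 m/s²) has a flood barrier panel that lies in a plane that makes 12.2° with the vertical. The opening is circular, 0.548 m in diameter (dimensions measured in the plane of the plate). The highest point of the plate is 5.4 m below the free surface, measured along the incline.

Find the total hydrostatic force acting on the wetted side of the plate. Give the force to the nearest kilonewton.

F ≈ 19 kN

γ = ρg = 1514 × 9.81 / 1000 = 14.85234 kN/m³.
The plate makes 12.2° with the vertical, i.e. θ = 90° − 12.2° = 77.8° to the horizontal. Measuring y along the incline from the free-surface line, vertical depth h = y·sinθ with sinθ = 0.977416.
The centroid is at the centre, 0.274 m below the top of the plate, so y_c = 5.4 + 0.274 = 5.674 m and h_c = 5.674 × 0.977416 = 5.54586 m.
A = π(0.274)² = 0.235858 m².
Resultant F = γ·h_c·A = 14.85234 × 5.54586 × 0.235858 = 19.4274 kN.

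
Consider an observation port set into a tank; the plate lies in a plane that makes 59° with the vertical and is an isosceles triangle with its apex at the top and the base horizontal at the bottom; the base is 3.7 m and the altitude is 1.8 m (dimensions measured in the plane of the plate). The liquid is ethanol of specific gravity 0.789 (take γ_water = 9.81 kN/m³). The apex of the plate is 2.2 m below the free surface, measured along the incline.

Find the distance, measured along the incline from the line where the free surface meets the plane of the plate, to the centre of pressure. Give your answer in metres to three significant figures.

y_p = 3.45 m

γ = 0.789 × 9.81 = 7.74009 kN/m³.
The plate makes 59° with the vertical, i.e. θ = 90° − 59° = 31° to the horizontal. Measuring y along the incline from the free-surface line, vertical depth h = y·sinθ with sinθ = 0.515038.
With the apex up, the centroid sits 2h/3 = 2 × 1.8/3 = 1.2 m below the apex, so y_c = 2.2 + 1.2 = 3.4 m and h_c = 3.4 × 0.515038 = 1.75113 m.
A = ½ × 3.7 × 1.8 = 3.33 m².
Resultant F = γ·h_c·A = 7.74009 × 1.75113 × 3.33 = 45.1345 kN.
I_c = b·h³/36 = 3.7 × 1.8³/36 = 0.5994 m⁴.
Centre of pressure: y_p = y_c + I_c/(y_c·A) = 3.4 + 0.5994/(3.4 × 3.33) = 3.4 + 0.0529412 = 3.45294 m along the plane.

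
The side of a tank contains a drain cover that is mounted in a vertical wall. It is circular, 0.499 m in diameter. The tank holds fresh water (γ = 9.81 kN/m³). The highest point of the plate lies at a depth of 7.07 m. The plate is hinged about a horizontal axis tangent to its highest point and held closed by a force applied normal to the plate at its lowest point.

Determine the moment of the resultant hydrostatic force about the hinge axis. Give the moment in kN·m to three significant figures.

M ≈ 3.53 kN·m

γ = 9.81 kN/m³.
The centroid is at the centre, 0.2495 m below the top of the plate, so the centroid depth is h_c = 7.07 + 0.2495 = 7.3195 m.
A = π(0.2495)² = 0.195565 m².
Resultant F = γ·h_c·A = 9.81 × 7.3195 × 0.195565 = 14.0424 kN.
I_c = πr⁴/4 = π × 0.2495⁴/4 = 0.00304349 m⁴.
Centre of pressure: y_p = y_c + I_c/(y_c·A) = 7.3195 + 0.00304349/(7.3195 × 0.195565) = 7.3195 + 0.00212618 = 7.32163 m along the plane.
The resultant acts 0.2495 + 0.00212618 = 0.251626 m (along the plate) below the hinge at the top edge, so the moment about the hinge is M = F × 0.251626 = 14.0424 × 0.251626 = 3.53343 kN·m.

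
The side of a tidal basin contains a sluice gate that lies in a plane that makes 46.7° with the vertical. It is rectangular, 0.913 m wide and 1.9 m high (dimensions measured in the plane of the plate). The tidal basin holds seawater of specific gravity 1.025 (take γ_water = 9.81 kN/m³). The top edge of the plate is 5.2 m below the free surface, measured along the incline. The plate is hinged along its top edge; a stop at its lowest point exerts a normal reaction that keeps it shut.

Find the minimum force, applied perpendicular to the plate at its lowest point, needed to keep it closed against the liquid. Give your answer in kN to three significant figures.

γ = 1.025 × 9.81 = 10.05525 kN/m³.
The plate makes 46.7° with the vertical, i.e. θ = 90° − 46.7° = 43.3° to the horizontal. Measuring y along the incline from the free-surface line, vertical depth h = y·sinθ with sinθ = 0.685818.
The centroid lies 1.9/2 = 0.95 m below the top edge, so y_c = 5.2 + 0.95 = 6.15 m and h_c = 6.15 × 0.685818 = 4.21778 m.
A = 0.913 × 1.9 = 1.7347 m².
Resultant F = γ·h_c·A = 10.05525 × 4.21778 × 1.7347 = 73.5701 kN.
I_c = b·h³/12 = 0.913 × 1.9³/12 = 0.521856 m⁴.
Centre of pressure: y_p = y_c + I_c/(y_c·A) = 6.15 + 0.521856/(6.15 × 1.7347) = 6.15 + 0.048916 = 6.19892 m along the plane.
The resultant acts 0.95 + 0.048916 = 0.998916 m (along the plate) below the hinge at the top edge, so the moment about the hinge is M = F × 0.998916 = 73.5701 × 0.998916 = 73.4904 kN·m.
A normal force at the bottom, 1.9 m from the hinge, must supply this moment: P = 73.4904/1.9 = 38.6792 kN.

P ≈ 38.7 kN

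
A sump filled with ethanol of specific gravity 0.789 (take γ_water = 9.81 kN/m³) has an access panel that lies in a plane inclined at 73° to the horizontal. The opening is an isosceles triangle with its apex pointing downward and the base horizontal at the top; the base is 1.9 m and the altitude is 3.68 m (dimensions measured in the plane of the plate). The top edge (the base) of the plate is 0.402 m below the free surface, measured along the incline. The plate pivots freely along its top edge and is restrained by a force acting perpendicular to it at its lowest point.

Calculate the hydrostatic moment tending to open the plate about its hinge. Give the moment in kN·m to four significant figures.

M ≈ 71.17 kN·m

γ = 0.789 × 9.81 = 7.74009 kN/m³.
Let θ = 73° be the plate's angle to the horizontal; measure y along the incline from where the plane meets the free surface. Vertical depth h = y·sinθ with sinθ = 0.956305.
With the apex down, the centroid sits h/3 = 3.68/3 = 1.22667 m below the base (the top edge), so y_c = 0.402 + 1.22667 = 1.62867 m and h_c = 1.62867 × 0.956305 = 1.55751 m.
A = ½ × 1.9 × 3.68 = 3.496 m².
Resultant F = γ·h_c·A = 7.74009 × 1.55751 × 3.496 = 42.1452 kN.
I_c = b·h³/36 = 1.9 × 3.68³/36 = 2.63024 m⁴.
Centre of pressure: y_p = y_c + I_c/(y_c·A) = 1.62867 + 2.63024/(1.62867 × 3.496) = 1.62867 + 0.461946 = 2.09062 m along the plane.
The resultant acts 1.22667 + 0.461946 = 1.68862 m (along the plate) below the hinge at the top edge, so the moment about the hinge is M = F × 1.68862 = 42.1452 × 1.68862 = 71.1672 kN·m.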